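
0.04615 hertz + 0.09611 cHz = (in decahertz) 0.004711. Check: 0.04615 hertz = 0.04615 Hz. 1 cHz = 0.01 Hz, so 0.09611 cHz = 0.09611 * 0.01 = 0.0009611 Hz. Sum: 0.04615 + 0.0009611 = 0.0471111 Hz. 1 decahertz = 10 Hz, so 0.0471111 Hz = 0.0471111 / 10 = 0.00471111 decahertz ≈ 0.004711 decahertz (4 s.f.).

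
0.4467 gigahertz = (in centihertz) 4.467e+10. Check: 1 gigahertz = 1e+09 Hz, so 0.4467 gigahertz = 0.4467 * 1e+09 = 4.467e+08 Hz. 1 centihertz = 0.01 Hz, so 4.467e+08 Hz = 4.467e+08 / 0.01 = 4.467e+10 centihertz.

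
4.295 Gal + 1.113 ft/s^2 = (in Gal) 38.22. Check: 1 Gal = 0.01 m/s^2, so 4.295 Gal = 4.295 * 0.01 = 0.04295 m/s^2. 1 ft/s^2 = 0.3048 m/s^2, so 1.113 ft/s^2 = 1.113 * 0.3048 = 0.3392424 m/s^2. Sum: 0.04295 + 0.3392424 = 0.3821924 m/s^2. 1 Gal = 0.01 m/s^2, so 0.3821924 m/s^2 = 0.3821924 / 0.01 = 38.21924 Gal ≈ 38.22 Gal (4 s.f.).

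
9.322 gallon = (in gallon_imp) 1 gallon = 0.0037854118 m^3, so 9.322 gallon = 9.322 * 0.0037854118 = 0.035287609 m^3. 1 gallon_imp = 0.00454609 m^3, so 0.035287609 m^3 = 0.035287609 / 0.00454609 = 7.7621887 gallon_imp ≈ 7.762 gallon_imp (4 s.f.). Final answer: 7.762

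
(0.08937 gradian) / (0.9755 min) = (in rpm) 1 gradian = 0.015707963 rad, so 0.08937 gradian = 0.08937 * 0.015707963 = 0.0014038207 rad. 1 min = 60 s, so 0.9755 min = 0.9755 * 60 = 58.53 s. Combine: 0.0014038207 rad / 58.53 s = 2.3984635e-05 rad/s. 1 rpm = 0.10471976 rad/s, so 2.3984635e-05 rad/s = 2.3984635e-05 / 0.10471976 = 0.00022903639 rpm ≈ 0.000229 rpm (4 s.f.). Final answer: 0.000229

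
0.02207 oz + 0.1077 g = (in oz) 1 oz = 0.028349523 kg, so 0.02207 oz = 0.02207 * 0.028349523 = 0.00062567398 kg. 1 g = 0.001 kg, so 0.1077 g = 0.1077 * 0.001 = 0.0001077 kg. Sum: 0.00062567398 + 0.0001077 = 0.00073337398 kg. 1 oz = 0.028349523 kg, so 0.00073337398 kg = 0.00073337398 / 0.028349523 = 0.025869006 oz ≈ 0.02587 oz (4 s.f.). Final answer: 0.02587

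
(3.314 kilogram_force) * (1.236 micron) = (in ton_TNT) 1 kilogram_force = 9.80665 N, so 3.314 kilogram_force = 3.314 * 9.80665 = 32.499238 N. 1 micron = 1e-06 m, so 1.236 micron = 1.236 * 1e-06 = 1.236e-06 m. Combine: 32.499238 N * 1.236e-06 m = 4.0169058e-05 J. 1 ton_TNT = 4.184e+09 J, so 4.0169058e-05 J = 4.0169058e-05 / 4.184e+09 = 9.6006353e-15 ton_TNT ≈ 9.601e-15 ton_TNT (4 s.f.). Final answer: 9.601e-15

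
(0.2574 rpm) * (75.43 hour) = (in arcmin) 2.516e+07. Check: 1 rpm = 0.10471976 rad/s, so 0.2574 rpm = 0.2574 * 0.10471976 = 0.026954865 rad/s. 1 hour = 3600 s, so 75.43 hour = 75.43 * 3600 = 271548 s. Combine: 0.026954865 rad/s * 271548 s = 7319.5397 rad. 1 arcmin = 0.00029088821 rad, so 7319.5397 rad = 7319.5397 / 0.00029088821 = 25162724 arcmin ≈ 2.516e+07 arcmin (4 s.f.).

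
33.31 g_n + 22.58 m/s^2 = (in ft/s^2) 1 g_n = 9.80665 m/s^2, so 33.31 g_n = 33.31 * 9.80665 = 326.65951 m/s^2. 22.58 m/s^2 is already in m/s^2. Sum: 326.65951 + 22.58 = 349.23951 m/s^2. 1 ft/s^2 = 0.3048 m/s^2, so 349.23951 m/s^2 = 349.23951 / 0.3048 = 1145.7989 ft/s^2 ≈ 1146 ft/s^2 (4 s.f.). Final answer: 1146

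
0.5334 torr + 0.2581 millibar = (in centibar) 1 torr = 133.32237 Pa, so 0.5334 torr = 0.5334 * 133.32237 = 71.114151 Pa. 1 millibar = 100 Pa, so 0.2581 millibar = 0.2581 * 100 = 25.81 Pa. Sum: 71.114151 + 25.81 = 96.924151 Pa. 1 centibar = 1000 Pa, so 96.924151 Pa = 96.924151 / 1000 = 0.096924151 centibar ≈ 0.09692 centibar (4 s.f.). Final answer: 0.09692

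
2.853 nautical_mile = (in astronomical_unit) 1 nautical_mile = 1852 m, so 2.853 nautical_mile = 2.853 * 1852 = 5283.756 m. 1 astronomical_unit = 1.4959787e+11 m, so 5283.756 m = 5283.756 / 1.4959787e+11 = 3.5319727e-08 astronomical_unit ≈ 3.532e-08 astronomical_unit (4 s.f.). Final answer: 3.532e-08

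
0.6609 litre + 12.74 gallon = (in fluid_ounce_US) 1653. Check: 1 litre = 0.001 m^3, so 0.6609 litre = 0.6609 * 0.001 = 0.0006609 m^3. 1 gallon = 0.0037854118 m^3, so 12.74 gallon = 12.74 * 0.0037854118 = 0.048226146 m^3. Sum: 0.0006609 + 0.048226146 = 0.048887046 m^3. 1 fluid_ounce_US = 2.957353e-05 m^3, so 0.048887046 m^3 = 0.048887046 / 2.957353e-05 = 1653.0677 fluid_ounce_US ≈ 1653 fluid_ounce_US (4 s.f.).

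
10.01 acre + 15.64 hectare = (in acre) 48.66. Check: 1 acre = 4046.8564 m^2, so 10.01 acre = 10.01 * 4046.8564 = 40509.033 m^2. 1 hectare = 10000 m^2, so 15.64 hectare = 15.64 * 10000 = 156400 m^2. Sum: 40509.033 + 156400 = 196909.03 m^2. 1 acre = 4046.8564 m^2, so 196909.03 m^2 = 196909.03 / 4046.8564 = 48.657282 acre ≈ 48.66 acre (4 s.f.).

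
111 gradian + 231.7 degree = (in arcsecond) 1.194e+06. Check: 1 gradian = 0.015707963 rad, so 111 gradian = 111 * 0.015707963 = 1.7435839 rad. 1 degree = 0.017453293 rad, so 231.7 degree = 231.7 * 0.017453293 = 4.0439279 rad. Sum: 1.7435839 + 4.0439279 = 5.7875118 rad. 1 arcsecond = 4.8481368e-06 rad, so 5.7875118 rad = 5.7875118 / 4.8481368e-06 = 1193760 arcsecond ≈ 1.194e+06 arcsecond (4 s.f.).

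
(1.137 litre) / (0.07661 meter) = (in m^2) 1 litre = 0.001 m^3, so 1.137 litre = 1.137 * 0.001 = 0.001137 m^3. 0.07661 meter = 0.07661 m. Combine: 0.001137 m^3 / 0.07661 m = 0.014841405 m^2. Result: 0.014841405 m^2 ≈ 0.01484 m^2 (4 s.f.). Final answer: 0.01484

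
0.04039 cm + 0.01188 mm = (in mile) 1 cm = 0.01 m, so 0.04039 cm = 0.04039 * 0.01 = 0.0004039 m. 1 mm = 0.001 m, so 0.01188 mm = 0.01188 * 0.001 = 1.188e-05 m. Sum: 0.0004039 + 1.188e-05 = 0.00041578 m. 1 mile = 1609.344 m, so 0.00041578 m = 0.00041578 / 1609.344 = 2.5835371e-07 mile ≈ 2.584e-07 mile (4 s.f.). Final answer: 2.584e-07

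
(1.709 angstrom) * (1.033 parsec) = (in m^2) 1 angstrom = 1e-10 m, so 1.709 angstrom = 1.709 * 1e-10 = 1.709e-10 m. 1 parsec = 3.0856776e+16 m, so 1.033 parsec = 1.033 * 3.0856776e+16 = 3.1875049e+16 m. Combine: 1.709e-10 m * 3.1875049e+16 m = 5447445.9 m^2. Result: 5447445.9 m^2 ≈ 5.447e+06 m^2 (4 s.f.). Final answer: 5.447e+06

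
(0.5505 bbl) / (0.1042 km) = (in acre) 2.076e-07. Check: 1 bbl = 0.15898729 m^3, so 0.5505 bbl = 0.5505 * 0.15898729 = 0.087522506 m^3. 1 km = 1000 m, so 0.1042 km = 0.1042 * 1000 = 104.2 m. Combine: 0.087522506 m^3 / 104.2 m = 0.00083994727 m^2. 1 acre = 4046.8564 m^2, so 0.00083994727 m^2 = 0.00083994727 / 4046.8564 = 2.0755549e-07 acre ≈ 2.076e-07 acre (4 s.f.).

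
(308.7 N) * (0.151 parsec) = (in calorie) 308.7 N is already in N. 1 parsec = 3.0856776e+16 m, so 0.151 parsec = 0.151 * 3.0856776e+16 = 4.6593731e+15 m. Combine: 308.7 N * 4.6593731e+15 m = 1.4383485e+18 J. 1 calorie = 4.184 J, so 1.4383485e+18 J = 1.4383485e+18 / 4.184 = 3.4377354e+17 calorie ≈ 3.438e+17 calorie (4 s.f.). Final answer: 3.438e+17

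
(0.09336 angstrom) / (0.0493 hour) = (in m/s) 5.26e-14. Check: 1 angstrom = 1e-10 m, so 0.09336 angstrom = 0.09336 * 1e-10 = 9.336e-12 m. 1 hour = 3600 s, so 0.0493 hour = 0.0493 * 3600 = 177.48 s. Combine: 9.336e-12 m / 177.48 s = 5.260311e-14 m/s. Result: 5.260311e-14 m/s ≈ 5.26e-14 m/s (4 s.f.).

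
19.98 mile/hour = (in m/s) 1 mile/hour = 0.44704 m/s, so 19.98 mile/hour = 19.98 * 0.44704 = 8.9318592 m/s. Result: 8.9318592 m/s ≈ 8.932 m/s (4 s.f.). Final answer: 8.932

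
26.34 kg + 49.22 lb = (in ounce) 1717. Check: 26.34 kg is already in kg. 1 lb = 0.45359237 kg, so 49.22 lb = 49.22 * 0.45359237 = 22.325816 kg. Sum: 26.34 + 22.325816 = 48.665816 kg. 1 ounce = 0.028349523 kg, so 48.665816 kg = 48.665816 / 0.028349523 = 1716.6362 ounce ≈ 1717 ounce (4 s.f.).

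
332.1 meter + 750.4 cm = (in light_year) 332.1 meter = 332.1 m. 1 cm = 0.01 m, so 750.4 cm = 750.4 * 0.01 = 7.504 m. Sum: 332.1 + 7.504 = 339.604 m. 1 light_year = 9.4607305e+15 m, so 339.604 m = 339.604 / 9.4607305e+15 = 3.5896171e-14 light_year ≈ 3.59e-14 light_year (4 s.f.). Final answer: 3.59e-14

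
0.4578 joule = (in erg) 0.4578 joule = 0.4578 J. 1 erg = 1e-07 J, so 0.4578 J = 0.4578 / 1e-07 = 4578000 erg ≈ 4.578e+06 erg (4 s.f.). Final answer: 4.578e+06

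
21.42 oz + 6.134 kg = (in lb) 1 oz = 0.028349523 kg, so 21.42 oz = 21.42 * 0.028349523 = 0.60724679 kg. 6.134 kg is already in kg. Sum: 0.60724679 + 6.134 = 6.7412468 kg. 1 lb = 0.45359237 kg, so 6.7412468 kg = 6.7412468 / 0.45359237 = 14.861905 lb ≈ 14.86 lb (4 s.f.). Final answer: 14.86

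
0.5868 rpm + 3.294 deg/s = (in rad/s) 1 rpm = 0.10471976 rad/s, so 0.5868 rpm = 0.5868 * 0.10471976 = 0.061449552 rad/s. 1 deg/s = 0.017453293 rad/s, so 3.294 deg/s = 3.294 * 0.017453293 = 0.057491146 rad/s. Sum: 0.061449552 + 0.057491146 = 0.1189407 rad/s. Result: 0.1189407 rad/s ≈ 0.1189 rad/s (4 s.f.). Final answer: 0.1189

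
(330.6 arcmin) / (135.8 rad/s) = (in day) 1 arcmin = 0.00029088821 rad, so 330.6 arcmin = 330.6 * 0.00029088821 = 0.096167642 rad. 135.8 rad/s is already in rad/s. Combine: 0.096167642 rad / 135.8 rad/s = 0.00070815642 s. 1 day = 86400 s, so 0.00070815642 s = 0.00070815642 / 86400 = 8.1962549e-09 day ≈ 8.196e-09 day (4 s.f.). Final answer: 8.196e-09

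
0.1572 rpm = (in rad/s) 1 rpm = 0.10471976 rad/s, so 0.1572 rpm = 0.1572 * 0.10471976 = 0.016461946 rad/s. Result: 0.016461946 rad/s ≈ 0.01646 rad/s (4 s.f.). Final answer: 0.01646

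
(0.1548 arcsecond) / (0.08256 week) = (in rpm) 1 arcsecond = 4.8481368e-06 rad, so 0.1548 arcsecond = 0.1548 * 4.8481368e-06 = 7.5049158e-07 rad. 1 week = 604800 s, so 0.08256 week = 0.08256 * 604800 = 49932.288 s. Combine: 7.5049158e-07 rad / 49932.288 s = 1.5030186e-11 rad/s. 1 rpm = 0.10471976 rad/s, so 1.5030186e-11 rad/s = 1.5030186e-11 / 0.10471976 = 1.435277e-10 rpm ≈ 1.435e-10 rpm (4 s.f.). Final answer: 1.435e-10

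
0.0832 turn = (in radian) 0.5228. Check: 1 turn = 6.2831853 rad, so 0.0832 turn = 0.0832 * 6.2831853 = 0.52276102 rad. 0.52276102 rad = 0.52276102 radian ≈ 0.5228 radian (4 s.f.).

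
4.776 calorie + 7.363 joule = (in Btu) 0.02592. Check: 1 calorie = 4.184 J, so 4.776 calorie = 4.776 * 4.184 = 19.982784 J. 7.363 joule = 7.363 J. Sum: 19.982784 + 7.363 = 27.345784 J. 1 Btu = 1055.0559 J, so 27.345784 J = 27.345784 / 1055.0559 = 0.025918802 Btu ≈ 0.02592 Btu (4 s.f.).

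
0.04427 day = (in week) 0.006324. Check: 1 day = 86400 s, so 0.04427 day = 0.04427 * 86400 = 3824.928 s. 1 week = 604800 s, so 3824.928 s = 3824.928 / 604800 = 0.0063242857 week ≈ 0.006324 week (4 s.f.).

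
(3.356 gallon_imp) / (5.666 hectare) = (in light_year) 2.846e-23. Check: 1 gallon_imp = 0.00454609 m^3, so 3.356 gallon_imp = 3.356 * 0.00454609 = 0.015256678 m^3. 1 hectare = 10000 m^2, so 5.666 hectare = 5.666 * 10000 = 56660 m^2. Combine: 0.015256678 m^3 / 56660 m^2 = 2.6926717e-07 m. 1 light_year = 9.4607305e+15 m, so 2.6926717e-07 m = 2.6926717e-07 / 9.4607305e+15 = 2.8461563e-23 light_year ≈ 2.846e-23 light_year (4 s.f.).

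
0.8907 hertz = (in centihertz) 89.07. Check: 0.8907 hertz = 0.8907 Hz. 1 centihertz = 0.01 Hz, so 0.8907 Hz = 0.8907 / 0.01 = 89.07 centihertz.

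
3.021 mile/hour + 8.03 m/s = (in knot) 18.23. Check: 1 mile/hour = 0.44704 m/s, so 3.021 mile/hour = 3.021 * 0.44704 = 1.3505078 m/s. 8.03 m/s is already in m/s. Sum: 1.3505078 + 8.03 = 9.3805078 m/s. 1 knot = 0.51444444 m/s, so 9.3805078 m/s = 9.3805078 / 0.51444444 = 18.234249 knot ≈ 18.23 knot (4 s.f.).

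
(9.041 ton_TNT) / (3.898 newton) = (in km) 9.704e+06. Check: 1 ton_TNT = 4.184e+09 J, so 9.041 ton_TNT = 9.041 * 4.184e+09 = 3.7827544e+10 J. 3.898 newton = 3.898 N. Combine: 3.7827544e+10 J / 3.898 N = 9.7043468e+09 m. 1 km = 1000 m, so 9.7043468e+09 m = 9.7043468e+09 / 1000 = 9704346.8 km ≈ 9.704e+06 km (4 s.f.).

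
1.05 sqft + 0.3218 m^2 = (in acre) 1 sqft = 0.09290304 m^2, so 1.05 sqft = 1.05 * 0.09290304 = 0.097548192 m^2. 0.3218 m^2 is already in m^2. Sum: 0.097548192 + 0.3218 = 0.41934819 m^2. 1 acre = 4046.8564 m^2, so 0.41934819 m^2 = 0.41934819 / 4046.8564 = 0.00010362319 acre ≈ 0.0001036 acre (4 s.f.). Final answer: 0.0001036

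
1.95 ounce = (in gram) 55.28. Check: 1 ounce = 0.028349523 kg, so 1.95 ounce = 1.95 * 0.028349523 = 0.05528157 kg. 1 gram = 0.001 kg, so 0.05528157 kg = 0.05528157 / 0.001 = 55.28157 gram ≈ 55.28 gram (4 s.f.).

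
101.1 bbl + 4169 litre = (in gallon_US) 1 bbl = 0.15898729 m^3, so 101.1 bbl = 101.1 * 0.15898729 = 16.073616 m^3. 1 litre = 0.001 m^3, so 4169 litre = 4169 * 0.001 = 4.169 m^3. Sum: 16.073616 + 4.169 = 20.242616 m^3. 1 gallon_US = 0.0037854118 m^3, so 20.242616 m^3 = 20.242616 / 0.0037854118 = 5347.5333 gallon_US ≈ 5348 gallon_US (4 s.f.). Final answer: 5348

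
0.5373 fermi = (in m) 1 fermi = 1e-15 m, so 0.5373 fermi = 0.5373 * 1e-15 = 5.373e-16 m. Result: 5.373e-16 m. Final answer: 5.373e-16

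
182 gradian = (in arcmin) 1 gradian = 0.015707963 rad, so 182 gradian = 182 * 0.015707963 = 2.8588493 rad. 1 arcmin = 0.00029088821 rad, so 2.8588493 rad = 2.8588493 / 0.00029088821 = 9828 arcmin. Final answer: 9828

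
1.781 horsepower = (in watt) 1 horsepower = 745.69987 W, so 1.781 horsepower = 1.781 * 745.69987 = 1328.0915 W. 1328.0915 W = 1328.0915 watt ≈ 1328 watt (4 s.f.). Final answer: 1328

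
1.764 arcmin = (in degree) 1 arcmin = 0.00029088821 rad, so 1.764 arcmin = 1.764 * 0.00029088821 = 0.0005131268 rad. 1 degree = 0.017453293 rad, so 0.0005131268 rad = 0.0005131268 / 0.017453293 = 0.0294 degree. Final answer: 0.0294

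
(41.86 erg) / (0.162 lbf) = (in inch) 1 erg = 1e-07 J, so 41.86 erg = 41.86 * 1e-07 = 4.186e-06 J. 1 lbf = 4.4482216 N, so 0.162 lbf = 0.162 * 4.4482216 = 0.7206119 N. Combine: 4.186e-06 J / 0.7206119 N = 5.8089521e-06 m. 1 inch = 0.0254 m, so 5.8089521e-06 m = 5.8089521e-06 / 0.0254 = 0.0002286989 inch ≈ 0.0002287 inch (4 s.f.). Final answer: 0.0002287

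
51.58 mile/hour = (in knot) 44.82. Check: 1 mile/hour = 0.44704 m/s, so 51.58 mile/hour = 51.58 * 0.44704 = 23.058323 m/s. 1 knot = 0.51444444 m/s, so 23.058323 m/s = 23.058323 / 0.51444444 = 44.821795 knot ≈ 44.82 knot (4 s.f.).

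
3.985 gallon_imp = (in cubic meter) 1 gallon_imp = 0.00454609 m^3, so 3.985 gallon_imp = 3.985 * 0.00454609 = 0.018116169 m^3. 0.018116169 m^3 = 0.018116169 cubic meter ≈ 0.01812 cubic meter (4 s.f.). Final answer: 0.01812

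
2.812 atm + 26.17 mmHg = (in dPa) 2.884e+06. Check: 1 atm = 101325 Pa, so 2.812 atm = 2.812 * 101325 = 284925.9 Pa. 1 mmHg = 133.32237 Pa, so 26.17 mmHg = 26.17 * 133.32237 = 3489.0464 Pa. Sum: 284925.9 + 3489.0464 = 288414.95 Pa. 1 dPa = 0.1 Pa, so 288414.95 Pa = 288414.95 / 0.1 = 2884149.5 dPa ≈ 2.884e+06 dPa (4 s.f.).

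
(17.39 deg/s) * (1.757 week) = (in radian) 3.225e+05. Check: 1 deg/s = 0.017453293 rad/s, so 17.39 deg/s = 17.39 * 0.017453293 = 0.30351276 rad/s. 1 week = 604800 s, so 1.757 week = 1.757 * 604800 = 1062633.6 s. Combine: 0.30351276 rad/s * 1062633.6 s = 322522.85 rad. 322522.85 rad = 322522.85 radian ≈ 3.225e+05 radian (4 s.f.).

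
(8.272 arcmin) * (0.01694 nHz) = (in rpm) 3.892e-13. Check: 1 arcmin = 0.00029088821 rad, so 8.272 arcmin = 8.272 * 0.00029088821 = 0.0024062273 rad. 1 nHz = 1e-09 Hz, so 0.01694 nHz = 0.01694 * 1e-09 = 1.694e-11 Hz. Combine: 0.0024062273 rad * 1.694e-11 Hz = 4.076149e-14 rad/s. 1 rpm = 0.10471976 rad/s, so 4.076149e-14 rad/s = 4.076149e-14 / 0.10471976 = 3.8924356e-13 rpm ≈ 3.892e-13 rpm (4 s.f.).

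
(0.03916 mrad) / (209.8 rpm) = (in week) 1 mrad = 0.001 rad, so 0.03916 mrad = 0.03916 * 0.001 = 3.916e-05 rad. 1 rpm = 0.10471976 rad/s, so 209.8 rpm = 209.8 * 0.10471976 = 21.970205 rad/s. Combine: 3.916e-05 rad / 21.970205 rad/s = 1.782414e-06 s. 1 week = 604800 s, so 1.782414e-06 s = 1.782414e-06 / 604800 = 2.9471131e-12 week ≈ 2.947e-12 week (4 s.f.). Final answer: 2.947e-12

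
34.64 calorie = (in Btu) 1 calorie = 4.184 J, so 34.64 calorie = 34.64 * 4.184 = 144.93376 J. 1 Btu = 1055.0559 J, so 144.93376 J = 144.93376 / 1055.0559 = 0.1373707 Btu ≈ 0.1374 Btu (4 s.f.). Final answer: 0.1374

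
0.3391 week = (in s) 2.051e+05. Check: 1 week = 604800 s, so 0.3391 week = 0.3391 * 604800 = 205087.68 s. Result: 205087.68 s ≈ 2.051e+05 s (4 s.f.).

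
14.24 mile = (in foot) 1 mile = 1609.344 m, so 14.24 mile = 14.24 * 1609.344 = 22917.059 m. 1 foot = 0.3048 m, so 22917.059 m = 22917.059 / 0.3048 = 75187.2 foot ≈ 7.519e+04 foot (4 s.f.). Final answer: 7.519e+04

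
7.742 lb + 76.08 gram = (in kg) 3.588. Check: 1 lb = 0.45359237 kg, so 7.742 lb = 7.742 * 0.45359237 = 3.5117121 kg. 1 gram = 0.001 kg, so 76.08 gram = 76.08 * 0.001 = 0.07608 kg. Sum: 3.5117121 + 0.07608 = 3.5877921 kg. Result: 3.5877921 kg ≈ 3.588 kg (4 s.f.).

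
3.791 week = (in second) 2.293e+06. Check: 1 week = 604800 s, so 3.791 week = 3.791 * 604800 = 2292796.8 s. 2292796.8 s = 2292796.8 second ≈ 2.293e+06 second (4 s.f.).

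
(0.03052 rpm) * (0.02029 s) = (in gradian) 1 rpm = 0.10471976 rad/s, so 0.03052 rpm = 0.03052 * 0.10471976 = 0.0031960469 rad/s. 0.02029 s is already in s. Combine: 0.0031960469 rad/s * 0.02029 s = 6.4847792e-05 rad. 1 gradian = 0.015707963 rad, so 6.4847792e-05 rad = 6.4847792e-05 / 0.015707963 = 0.0041283387 gradian ≈ 0.004128 gradian (4 s.f.). Final answer: 0.004128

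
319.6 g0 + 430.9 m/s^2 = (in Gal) 3.565e+05. Check: 1 g0 = 9.80665 m/s^2, so 319.6 g0 = 319.6 * 9.80665 = 3134.2053 m/s^2. 430.9 m/s^2 is already in m/s^2. Sum: 3134.2053 + 430.9 = 3565.1053 m/s^2. 1 Gal = 0.01 m/s^2, so 3565.1053 m/s^2 = 3565.1053 / 0.01 = 356510.53 Gal ≈ 3.565e+05 Gal (4 s.f.).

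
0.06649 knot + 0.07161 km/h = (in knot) 1 knot = 0.51444444 m/s, so 0.06649 knot = 0.06649 * 0.51444444 = 0.034205411 m/s. 1 km/h = 0.27777778 m/s, so 0.07161 km/h = 0.07161 * 0.27777778 = 0.019891667 m/s. Sum: 0.034205411 + 0.019891667 = 0.054097078 m/s. 1 knot = 0.51444444 m/s, so 0.054097078 m/s = 0.054097078 / 0.51444444 = 0.10515631 knot ≈ 0.1052 knot (4 s.f.). Final answer: 0.1052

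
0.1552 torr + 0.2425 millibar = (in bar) 0.0004494. Check: 1 torr = 133.32237 Pa, so 0.1552 torr = 0.1552 * 133.32237 = 20.691632 Pa. 1 millibar = 100 Pa, so 0.2425 millibar = 0.2425 * 100 = 24.25 Pa. Sum: 20.691632 + 24.25 = 44.941632 Pa. 1 bar = 100000 Pa, so 44.941632 Pa = 44.941632 / 100000 = 0.00044941632 bar ≈ 0.0004494 bar (4 s.f.).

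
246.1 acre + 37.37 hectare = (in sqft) 1.474e+07. Check: 1 acre = 4046.8564 m^2, so 246.1 acre = 246.1 * 4046.8564 = 995931.37 m^2. 1 hectare = 10000 m^2, so 37.37 hectare = 37.37 * 10000 = 373700 m^2. Sum: 995931.37 + 373700 = 1369631.4 m^2. 1 sqft = 0.09290304 m^2, so 1369631.4 m^2 = 1369631.4 / 0.09290304 = 14742589 sqft ≈ 1.474e+07 sqft (4 s.f.).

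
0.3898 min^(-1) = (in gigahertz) 1 min^(-1) = 0.016666667 Hz, so 0.3898 min^(-1) = 0.3898 * 0.016666667 = 0.0064966667 Hz. 1 gigahertz = 1e+09 Hz, so 0.0064966667 Hz = 0.0064966667 / 1e+09 = 6.4966667e-12 gigahertz ≈ 6.497e-12 gigahertz (4 s.f.). Final answer: 6.497e-12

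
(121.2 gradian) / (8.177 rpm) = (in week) 3.676e-06. Check: 1 gradian = 0.015707963 rad, so 121.2 gradian = 121.2 * 0.015707963 = 1.9038051 rad. 1 rpm = 0.10471976 rad/s, so 8.177 rpm = 8.177 * 0.10471976 = 0.85629344 rad/s. Combine: 1.9038051 rad / 0.85629344 rad/s = 2.2233093 s. 1 week = 604800 s, so 2.2233093 s = 2.2233093 / 604800 = 3.6761066e-06 week ≈ 3.676e-06 week (4 s.f.).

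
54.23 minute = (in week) 0.00538. Check: 1 minute = 60 s, so 54.23 minute = 54.23 * 60 = 3253.8 s. 1 week = 604800 s, so 3253.8 s = 3253.8 / 604800 = 0.0053799603 week ≈ 0.00538 week (4 s.f.).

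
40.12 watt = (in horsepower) 0.0538. Check: 40.12 watt = 40.12 W. 1 horsepower = 745.69987 W, so 40.12 W = 40.12 / 745.69987 = 0.053801806 horsepower ≈ 0.0538 horsepower (4 s.f.).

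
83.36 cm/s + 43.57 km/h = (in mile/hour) 1 cm/s = 0.01 m/s, so 83.36 cm/s = 83.36 * 0.01 = 0.8336 m/s. 1 km/h = 0.27777778 m/s, so 43.57 km/h = 43.57 * 0.27777778 = 12.102778 m/s. Sum: 0.8336 + 12.102778 = 12.936378 m/s. 1 mile/hour = 0.44704 m/s, so 12.936378 m/s = 12.936378 / 0.44704 = 28.937853 mile/hour ≈ 28.94 mile/hour (4 s.f.). Final answer: 28.94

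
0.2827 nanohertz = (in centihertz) 1 nanohertz = 1e-09 Hz, so 0.2827 nanohertz = 0.2827 * 1e-09 = 2.827e-10 Hz. 1 centihertz = 0.01 Hz, so 2.827e-10 Hz = 2.827e-10 / 0.01 = 2.827e-08 centihertz. Final answer: 2.827e-08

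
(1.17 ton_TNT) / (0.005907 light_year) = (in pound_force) 1 ton_TNT = 4.184e+09 J, so 1.17 ton_TNT = 1.17 * 4.184e+09 = 4.89528e+09 J. 1 light_year = 9.4607305e+15 m, so 0.005907 light_year = 0.005907 * 9.4607305e+15 = 5.5884535e+13 m. Combine: 4.89528e+09 J / 5.5884535e+13 m = 8.7596327e-05 N. 1 pound_force = 4.4482216 N, so 8.7596327e-05 N = 8.7596327e-05 / 4.4482216 = 1.9692438e-05 pound_force ≈ 1.969e-05 pound_force (4 s.f.). Final answer: 1.969e-05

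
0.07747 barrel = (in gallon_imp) 1 barrel = 0.15898729 m^3, so 0.07747 barrel = 0.07747 * 0.15898729 = 0.012316746 m^3. 1 gallon_imp = 0.00454609 m^3, so 0.012316746 m^3 = 0.012316746 / 0.00454609 = 2.7093053 gallon_imp ≈ 2.709 gallon_imp (4 s.f.). Final answer: 2.709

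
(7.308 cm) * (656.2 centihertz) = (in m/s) 0.4796. Check: 1 cm = 0.01 m, so 7.308 cm = 7.308 * 0.01 = 0.07308 m. 1 centihertz = 0.01 Hz, so 656.2 centihertz = 656.2 * 0.01 = 6.562 Hz. Combine: 0.07308 m * 6.562 Hz = 0.47955096 m/s. Result: 0.47955096 m/s ≈ 0.4796 m/s (4 s.f.).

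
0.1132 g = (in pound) 0.0002496. Check: 1 g = 0.001 kg, so 0.1132 g = 0.1132 * 0.001 = 0.0001132 kg. 1 pound = 0.45359237 kg, so 0.0001132 kg = 0.0001132 / 0.45359237 = 0.00024956328 pound ≈ 0.0002496 pound (4 s.f.).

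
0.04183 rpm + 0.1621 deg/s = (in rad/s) 1 rpm = 0.10471976 rad/s, so 0.04183 rpm = 0.04183 * 0.10471976 = 0.0043804274 rad/s. 1 deg/s = 0.017453293 rad/s, so 0.1621 deg/s = 0.1621 * 0.017453293 = 0.0028291787 rad/s. Sum: 0.0043804274 + 0.0028291787 = 0.0072096061 rad/s. Result: 0.0072096061 rad/s ≈ 0.00721 rad/s (4 s.f.). Final answer: 0.00721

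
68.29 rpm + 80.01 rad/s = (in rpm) 832.3. Check: 1 rpm = 0.10471976 rad/s, so 68.29 rpm = 68.29 * 0.10471976 = 7.1513121 rad/s. 80.01 rad/s is already in rad/s. Sum: 7.1513121 + 80.01 = 87.161312 rad/s. 1 rpm = 0.10471976 rad/s, so 87.161312 rad/s = 87.161312 / 0.10471976 = 832.32922 rpm ≈ 832.3 rpm (4 s.f.).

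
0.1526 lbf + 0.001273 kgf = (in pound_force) 1 lbf = 4.4482216 N, so 0.1526 lbf = 0.1526 * 4.4482216 = 0.67879862 N. 1 kgf = 9.80665 N, so 0.001273 kgf = 0.001273 * 9.80665 = 0.012483865 N. Sum: 0.67879862 + 0.012483865 = 0.69128248 N. 1 pound_force = 4.4482216 N, so 0.69128248 N = 0.69128248 / 4.4482216 = 0.15540648 pound_force ≈ 0.1554 pound_force (4 s.f.). Final answer: 0.1554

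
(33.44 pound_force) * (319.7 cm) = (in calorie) 113.7. Check: 1 pound_force = 4.4482216 N, so 33.44 pound_force = 33.44 * 4.4482216 = 148.74853 N. 1 cm = 0.01 m, so 319.7 cm = 319.7 * 0.01 = 3.197 m. Combine: 148.74853 N * 3.197 m = 475.54905 J. 1 calorie = 4.184 J, so 475.54905 J = 475.54905 / 4.184 = 113.65895 calorie ≈ 113.7 calorie (4 s.f.).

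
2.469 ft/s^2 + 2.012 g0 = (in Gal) 2048. Check: 1 ft/s^2 = 0.3048 m/s^2, so 2.469 ft/s^2 = 2.469 * 0.3048 = 0.7525512 m/s^2. 1 g0 = 9.80665 m/s^2, so 2.012 g0 = 2.012 * 9.80665 = 19.73098 m/s^2. Sum: 0.7525512 + 19.73098 = 20.483531 m/s^2. 1 Gal = 0.01 m/s^2, so 20.483531 m/s^2 = 20.483531 / 0.01 = 2048.3531 Gal ≈ 2048 Gal (4 s.f.).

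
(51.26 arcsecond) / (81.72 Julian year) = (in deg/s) 1 arcsecond = 4.8481368e-06 rad, so 51.26 arcsecond = 51.26 * 4.8481368e-06 = 0.00024851549 rad. 1 Julian year = 31557600 s, so 81.72 Julian year = 81.72 * 31557600 = 2.5788871e+09 s. Combine: 0.00024851549 rad / 2.5788871e+09 s = 9.6365403e-14 rad/s. 1 deg/s = 0.017453293 rad/s, so 9.6365403e-14 rad/s = 9.6365403e-14 / 0.017453293 = 5.5213309e-12 deg/s ≈ 5.521e-12 deg/s (4 s.f.). Final answer: 5.521e-12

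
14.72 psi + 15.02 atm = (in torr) 1.218e+04. Check: 1 psi = 6894.7573 Pa, so 14.72 psi = 14.72 * 6894.7573 = 101490.83 Pa. 1 atm = 101325 Pa, so 15.02 atm = 15.02 * 101325 = 1521901.5 Pa. Sum: 101490.83 + 1521901.5 = 1623392.3 Pa. 1 torr = 133.32237 Pa, so 1623392.3 Pa = 1623392.3 / 133.32237 = 12176.444 torr ≈ 1.218e+04 torr (4 s.f.).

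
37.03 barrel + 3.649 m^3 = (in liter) 1 barrel = 0.15898729 m^3, so 37.03 barrel = 37.03 * 0.15898729 = 5.8872995 m^3. 3.649 m^3 is already in m^3. Sum: 5.8872995 + 3.649 = 9.5362995 m^3. 1 liter = 0.001 m^3, so 9.5362995 m^3 = 9.5362995 / 0.001 = 9536.2995 liter ≈ 9536 liter (4 s.f.). Final answer: 9536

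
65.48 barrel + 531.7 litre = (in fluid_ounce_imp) 3.851e+05. Check: 1 barrel = 0.15898729 m^3, so 65.48 barrel = 65.48 * 0.15898729 = 10.410488 m^3. 1 litre = 0.001 m^3, so 531.7 litre = 531.7 * 0.001 = 0.5317 m^3. Sum: 10.410488 + 0.5317 = 10.942188 m^3. 1 fluid_ounce_imp = 2.8413063e-05 m^3, so 10.942188 m^3 = 10.942188 / 2.8413063e-05 = 385111.18 fluid_ounce_imp ≈ 3.851e+05 fluid_ounce_imp (4 s.f.).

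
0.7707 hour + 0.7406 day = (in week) 0.1104. Check: 1 hour = 3600 s, so 0.7707 hour = 0.7707 * 3600 = 2774.52 s. 1 day = 86400 s, so 0.7406 day = 0.7406 * 86400 = 63987.84 s. Sum: 2774.52 + 63987.84 = 66762.36 s. 1 week = 604800 s, so 66762.36 s = 66762.36 / 604800 = 0.1103875 week ≈ 0.1104 week (4 s.f.).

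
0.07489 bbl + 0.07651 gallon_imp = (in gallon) 1 bbl = 0.15898729 m^3, so 0.07489 bbl = 0.07489 * 0.15898729 = 0.011906559 m^3. 1 gallon_imp = 0.00454609 m^3, so 0.07651 gallon_imp = 0.07651 * 0.00454609 = 0.00034782135 m^3. Sum: 0.011906559 + 0.00034782135 = 0.01225438 m^3. 1 gallon = 0.0037854118 m^3, so 0.01225438 m^3 = 0.01225438 / 0.0037854118 = 3.2372647 gallon ≈ 3.237 gallon (4 s.f.). Final answer: 3.237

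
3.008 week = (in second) 1 week = 604800 s, so 3.008 week = 3.008 * 604800 = 1819238.4 s. 1819238.4 s = 1819238.4 second ≈ 1.819e+06 second (4 s.f.). Final answer: 1.819e+06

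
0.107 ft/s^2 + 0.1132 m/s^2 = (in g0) 1 ft/s^2 = 0.3048 m/s^2, so 0.107 ft/s^2 = 0.107 * 0.3048 = 0.0326136 m/s^2. 0.1132 m/s^2 is already in m/s^2. Sum: 0.0326136 + 0.1132 = 0.1458136 m/s^2. 1 g0 = 9.80665 m/s^2, so 0.1458136 m/s^2 = 0.1458136 / 9.80665 = 0.014868849 g0 ≈ 0.01487 g0 (4 s.f.). Final answer: 0.01487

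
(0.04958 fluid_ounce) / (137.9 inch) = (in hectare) 4.186e-11. Check: 1 fluid_ounce = 2.957353e-05 m^3, so 0.04958 fluid_ounce = 0.04958 * 2.957353e-05 = 1.4662556e-06 m^3. 1 inch = 0.0254 m, so 137.9 inch = 137.9 * 0.0254 = 3.50266 m. Combine: 1.4662556e-06 m^3 / 3.50266 m = 4.1861203e-07 m^2. 1 hectare = 10000 m^2, so 4.1861203e-07 m^2 = 4.1861203e-07 / 10000 = 4.1861203e-11 hectare ≈ 4.186e-11 hectare (4 s.f.).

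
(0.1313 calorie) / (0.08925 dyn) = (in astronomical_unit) 4.115e-06. Check: 1 calorie = 4.184 J, so 0.1313 calorie = 0.1313 * 4.184 = 0.5493592 J. 1 dyn = 1e-05 N, so 0.08925 dyn = 0.08925 * 1e-05 = 8.925e-07 N. Combine: 0.5493592 J / 8.925e-07 N = 615528.52 m. 1 astronomical_unit = 1.4959787e+11 m, so 615528.52 m = 615528.52 / 1.4959787e+11 = 4.114554e-06 astronomical_unit ≈ 4.115e-06 astronomical_unit (4 s.f.).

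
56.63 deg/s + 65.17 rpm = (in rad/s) 1 deg/s = 0.017453293 rad/s, so 56.63 deg/s = 56.63 * 0.017453293 = 0.98837996 rad/s. 1 rpm = 0.10471976 rad/s, so 65.17 rpm = 65.17 * 0.10471976 = 6.8245864 rad/s. Sum: 0.98837996 + 6.8245864 = 7.8129664 rad/s. Result: 7.8129664 rad/s ≈ 7.813 rad/s (4 s.f.). Final answer: 7.813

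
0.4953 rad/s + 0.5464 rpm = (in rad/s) 0.4953 rad/s is already in rad/s. 1 rpm = 0.10471976 rad/s, so 0.5464 rpm = 0.5464 * 0.10471976 = 0.057218874 rad/s. Sum: 0.4953 + 0.057218874 = 0.55251887 rad/s. Result: 0.55251887 rad/s ≈ 0.5525 rad/s (4 s.f.). Final answer: 0.5525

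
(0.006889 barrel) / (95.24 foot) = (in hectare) 1 barrel = 0.15898729 m^3, so 0.006889 barrel = 0.006889 * 0.15898729 = 0.0010952635 m^3. 1 foot = 0.3048 m, so 95.24 foot = 95.24 * 0.3048 = 29.029152 m. Combine: 0.0010952635 m^3 / 29.029152 m = 3.7729778e-05 m^2. 1 hectare = 10000 m^2, so 3.7729778e-05 m^2 = 3.7729778e-05 / 10000 = 3.7729778e-09 hectare ≈ 3.773e-09 hectare (4 s.f.). Final answer: 3.773e-09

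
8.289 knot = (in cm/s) 426.4. Check: 1 knot = 0.51444444 m/s, so 8.289 knot = 8.289 * 0.51444444 = 4.26423 m/s. 1 cm/s = 0.01 m/s, so 4.26423 m/s = 4.26423 / 0.01 = 426.423 cm/s ≈ 426.4 cm/s (4 s.f.).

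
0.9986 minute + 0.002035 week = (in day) 0.01494. Check: 1 minute = 60 s, so 0.9986 minute = 0.9986 * 60 = 59.916 s. 1 week = 604800 s, so 0.002035 week = 0.002035 * 604800 = 1230.768 s. Sum: 59.916 + 1230.768 = 1290.684 s. 1 day = 86400 s, so 1290.684 s = 1290.684 / 86400 = 0.014938472 day ≈ 0.01494 day (4 s.f.).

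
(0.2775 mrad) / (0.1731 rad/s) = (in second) 1 mrad = 0.001 rad, so 0.2775 mrad = 0.2775 * 0.001 = 0.0002775 rad. 0.1731 rad/s is already in rad/s. Combine: 0.0002775 rad / 0.1731 rad/s = 0.0016031196 s. 0.0016031196 s = 0.0016031196 second ≈ 0.001603 second (4 s.f.). Final answer: 0.001603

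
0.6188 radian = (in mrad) 618.8. Check: 0.6188 radian = 0.6188 rad. 1 mrad = 0.001 rad, so 0.6188 rad = 0.6188 / 0.001 = 618.8 mrad.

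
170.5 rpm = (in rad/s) 17.85. Check: 1 rpm = 0.10471976 rad/s, so 170.5 rpm = 170.5 * 0.10471976 = 17.854718 rad/s. Result: 17.854718 rad/s ≈ 17.85 rad/s (4 s.f.).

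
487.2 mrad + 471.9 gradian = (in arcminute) 2.716e+04. Check: 1 mrad = 0.001 rad, so 487.2 mrad = 487.2 * 0.001 = 0.4872 rad. 1 gradian = 0.015707963 rad, so 471.9 gradian = 471.9 * 0.015707963 = 7.4125879 rad. Sum: 0.4872 + 7.4125879 = 7.8997879 rad. 1 arcminute = 0.00029088821 rad, so 7.8997879 rad = 7.8997879 / 0.00029088821 = 27157.47 arcminute ≈ 2.716e+04 arcminute (4 s.f.).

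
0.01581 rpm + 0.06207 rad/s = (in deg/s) 3.651. Check: 1 rpm = 0.10471976 rad/s, so 0.01581 rpm = 0.01581 * 0.10471976 = 0.0016556193 rad/s. 0.06207 rad/s is already in rad/s. Sum: 0.0016556193 + 0.06207 = 0.063725619 rad/s. 1 deg/s = 0.017453293 rad/s, so 0.063725619 rad/s = 0.063725619 / 0.017453293 = 3.651209 deg/s ≈ 3.651 deg/s (4 s.f.).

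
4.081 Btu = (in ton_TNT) 1.029e-06. Check: 1 Btu = 1055.0559 J, so 4.081 Btu = 4.081 * 1055.0559 = 4305.6829 J. 1 ton_TNT = 4.184e+09 J, so 4305.6829 J = 4305.6829 / 4.184e+09 = 1.0290829e-06 ton_TNT ≈ 1.029e-06 ton_TNT (4 s.f.).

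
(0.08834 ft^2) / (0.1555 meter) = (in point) 149.6. Check: 1 ft^2 = 0.09290304 m^2, so 0.08834 ft^2 = 0.08834 * 0.09290304 = 0.0082070546 m^2. 0.1555 meter = 0.1555 m. Combine: 0.0082070546 m^2 / 0.1555 m = 0.052778486 m. 1 point = 0.00035277778 m, so 0.052778486 m = 0.052778486 / 0.00035277778 = 149.60831 point ≈ 149.6 point (4 s.f.).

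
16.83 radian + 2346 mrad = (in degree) 1099. Check: 16.83 radian = 16.83 rad. 1 mrad = 0.001 rad, so 2346 mrad = 2346 * 0.001 = 2.346 rad. Sum: 16.83 + 2.346 = 19.176 rad. 1 degree = 0.017453293 rad, so 19.176 rad = 19.176 / 0.017453293 = 1098.7039 degree ≈ 1099 degree (4 s.f.).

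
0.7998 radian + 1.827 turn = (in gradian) 781.7. Check: 0.7998 radian = 0.7998 rad. 1 turn = 6.2831853 rad, so 1.827 turn = 1.827 * 6.2831853 = 11.47938 rad. Sum: 0.7998 + 11.47938 = 12.27918 rad. 1 gradian = 0.015707963 rad, so 12.27918 rad = 12.27918 / 0.015707963 = 781.71685 gradian ≈ 781.7 gradian (4 s.f.).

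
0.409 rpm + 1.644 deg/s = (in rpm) 0.683. Check: 1 rpm = 0.10471976 rad/s, so 0.409 rpm = 0.409 * 0.10471976 = 0.04283038 rad/s. 1 deg/s = 0.017453293 rad/s, so 1.644 deg/s = 1.644 * 0.017453293 = 0.028693213 rad/s. Sum: 0.04283038 + 0.028693213 = 0.071523593 rad/s. 1 rpm = 0.10471976 rad/s, so 0.071523593 rad/s = 0.071523593 / 0.10471976 = 0.683 rpm.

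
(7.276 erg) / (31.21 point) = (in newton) 1 erg = 1e-07 J, so 7.276 erg = 7.276 * 1e-07 = 7.276e-07 J. 1 point = 0.00035277778 m, so 31.21 point = 31.21 * 0.00035277778 = 0.011010194 m. Combine: 7.276e-07 J / 0.011010194 m = 6.608421e-05 N. 6.608421e-05 N = 6.608421e-05 newton ≈ 6.608e-05 newton (4 s.f.). Final answer: 6.608e-05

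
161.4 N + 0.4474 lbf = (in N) 163.4. Check: 161.4 N is already in N. 1 lbf = 4.4482216 N, so 0.4474 lbf = 0.4474 * 4.4482216 = 1.9901344 N. Sum: 161.4 + 1.9901344 = 163.39013 N. Result: 163.39013 N ≈ 163.4 N (4 s.f.).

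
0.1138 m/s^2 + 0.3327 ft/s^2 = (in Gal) 0.1138 m/s^2 is already in m/s^2. 1 ft/s^2 = 0.3048 m/s^2, so 0.3327 ft/s^2 = 0.3327 * 0.3048 = 0.10140696 m/s^2. Sum: 0.1138 + 0.10140696 = 0.21520696 m/s^2. 1 Gal = 0.01 m/s^2, so 0.21520696 m/s^2 = 0.21520696 / 0.01 = 21.520696 Gal ≈ 21.52 Gal (4 s.f.). Final answer: 21.52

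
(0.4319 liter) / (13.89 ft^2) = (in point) 1 liter = 0.001 m^3, so 0.4319 liter = 0.4319 * 0.001 = 0.0004319 m^3. 1 ft^2 = 0.09290304 m^2, so 13.89 ft^2 = 13.89 * 0.09290304 = 1.2904232 m^2. Combine: 0.0004319 m^3 / 1.2904232 m^2 = 0.00033469639 m. 1 point = 0.00035277778 m, so 0.00033469639 m = 0.00033469639 / 0.00035277778 = 0.94874568 point ≈ 0.9487 point (4 s.f.). Final answer: 0.9487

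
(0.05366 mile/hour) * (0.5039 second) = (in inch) 0.4759. Check: 1 mile/hour = 0.44704 m/s, so 0.05366 mile/hour = 0.05366 * 0.44704 = 0.023988166 m/s. 0.5039 second = 0.5039 s. Combine: 0.023988166 m/s * 0.5039 s = 0.012087637 m. 1 inch = 0.0254 m, so 0.012087637 m = 0.012087637 / 0.0254 = 0.47589122 inch ≈ 0.4759 inch (4 s.f.).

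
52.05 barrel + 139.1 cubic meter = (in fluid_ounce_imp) 1 barrel = 0.15898729 m^3, so 52.05 barrel = 52.05 * 0.15898729 = 8.2752887 m^3. 139.1 cubic meter = 139.1 m^3. Sum: 8.2752887 + 139.1 = 147.37529 m^3. 1 fluid_ounce_imp = 2.8413063e-05 m^3, so 147.37529 m^3 = 147.37529 / 2.8413063e-05 = 5186885 fluid_ounce_imp ≈ 5.187e+06 fluid_ounce_imp (4 s.f.). Final answer: 5.187e+06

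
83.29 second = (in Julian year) 2.639e-06. Check: 83.29 second = 83.29 s. 1 Julian year = 31557600 s, so 83.29 s = 83.29 / 31557600 = 2.6393008e-06 Julian year ≈ 2.639e-06 Julian year (4 s.f.).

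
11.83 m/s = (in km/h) 1 km/h = 0.27777778 m/s, so 11.83 m/s = 11.83 / 0.27777778 = 42.588 km/h ≈ 42.59 km/h (4 s.f.). Final answer: 42.59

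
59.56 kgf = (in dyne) 5.841e+07. Check: 1 kgf = 9.80665 N, so 59.56 kgf = 59.56 * 9.80665 = 584.08407 N. 1 dyne = 1e-05 N, so 584.08407 N = 584.08407 / 1e-05 = 58408407 dyne ≈ 5.841e+07 dyne (4 s.f.).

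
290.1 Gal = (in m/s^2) 2.901. Check: 1 Gal = 0.01 m/s^2, so 290.1 Gal = 290.1 * 0.01 = 2.901 m/s^2. Result: 2.901 m/s^2.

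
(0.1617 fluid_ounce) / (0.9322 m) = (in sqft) 5.522e-05. Check: 1 fluid_ounce = 2.957353e-05 m^3, so 0.1617 fluid_ounce = 0.1617 * 2.957353e-05 = 4.7820397e-06 m^3. 0.9322 m is already in m. Combine: 4.7820397e-06 m^3 / 0.9322 m = 5.1298431e-06 m^2. 1 sqft = 0.09290304 m^2, so 5.1298431e-06 m^2 = 5.1298431e-06 / 0.09290304 = 5.5217171e-05 sqft ≈ 5.522e-05 sqft (4 s.f.).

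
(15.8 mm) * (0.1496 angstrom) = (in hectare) 2.364e-17. Check: 1 mm = 0.001 m, so 15.8 mm = 15.8 * 0.001 = 0.0158 m. 1 angstrom = 1e-10 m, so 0.1496 angstrom = 0.1496 * 1e-10 = 1.496e-11 m. Combine: 0.0158 m * 1.496e-11 m = 2.36368e-13 m^2. 1 hectare = 10000 m^2, so 2.36368e-13 m^2 = 2.36368e-13 / 10000 = 2.36368e-17 hectare ≈ 2.364e-17 hectare (4 s.f.).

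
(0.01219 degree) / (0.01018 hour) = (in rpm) 1 degree = 0.017453293 rad, so 0.01219 degree = 0.01219 * 0.017453293 = 0.00021275564 rad. 1 hour = 3600 s, so 0.01018 hour = 0.01018 * 3600 = 36.648 s. Combine: 0.00021275564 rad / 36.648 s = 5.8053819e-06 rad/s. 1 rpm = 0.10471976 rad/s, so 5.8053819e-06 rad/s = 5.8053819e-06 / 0.10471976 = 5.5437314e-05 rpm ≈ 5.544e-05 rpm (4 s.f.). Final answer: 5.544e-05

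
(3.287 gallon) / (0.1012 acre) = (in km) 3.038e-08. Check: 1 gallon = 0.0037854118 m^3, so 3.287 gallon = 3.287 * 0.0037854118 = 0.012442649 m^3. 1 acre = 4046.8564 m^2, so 0.1012 acre = 0.1012 * 4046.8564 = 409.54187 m^2. Combine: 0.012442649 m^3 / 409.54187 m^2 = 3.0381872e-05 m. 1 km = 1000 m, so 3.0381872e-05 m = 3.0381872e-05 / 1000 = 3.0381872e-08 km ≈ 3.038e-08 km (4 s.f.).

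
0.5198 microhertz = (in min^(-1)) 3.119e-05. Check: 1 microhertz = 1e-06 Hz, so 0.5198 microhertz = 0.5198 * 1e-06 = 5.198e-07 Hz. 1 min^(-1) = 0.016666667 Hz, so 5.198e-07 Hz = 5.198e-07 / 0.016666667 = 3.1188e-05 min^(-1) ≈ 3.119e-05 min^(-1) (4 s.f.).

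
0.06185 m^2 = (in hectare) 6.185e-06. Check: 1 hectare = 10000 m^2, so 0.06185 m^2 = 0.06185 / 10000 = 6.185e-06 hectare.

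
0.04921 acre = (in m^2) 199.1. Check: 1 acre = 4046.8564 m^2, so 0.04921 acre = 0.04921 * 4046.8564 = 199.1458 m^2. Result: 199.1458 m^2 ≈ 199.1 m^2 (4 s.f.).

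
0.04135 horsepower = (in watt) 1 horsepower = 745.69987 W, so 0.04135 horsepower = 0.04135 * 745.69987 = 30.83469 W. 30.83469 W = 30.83469 watt ≈ 30.83 watt (4 s.f.). Final answer: 30.83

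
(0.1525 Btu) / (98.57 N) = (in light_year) 1.725e-16. Check: 1 Btu = 1055.0559 J, so 0.1525 Btu = 0.1525 * 1055.0559 = 160.89602 J. 98.57 N is already in N. Combine: 160.89602 J / 98.57 N = 1.6323021 m. 1 light_year = 9.4607305e+15 m, so 1.6323021 m = 1.6323021 / 9.4607305e+15 = 1.7253447e-16 light_year ≈ 1.725e-16 light_year (4 s.f.).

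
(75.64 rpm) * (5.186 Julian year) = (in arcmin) 1 rpm = 0.10471976 rad/s, so 75.64 rpm = 75.64 * 0.10471976 = 7.9210023 rad/s. 1 Julian year = 31557600 s, so 5.186 Julian year = 5.186 * 31557600 = 1.6365771e+08 s. Combine: 7.9210023 rad/s * 1.6365771e+08 s = 1.2963331e+09 rad. 1 arcmin = 0.00029088821 rad, so 1.2963331e+09 rad = 1.2963331e+09 / 0.00029088821 = 4.456465e+12 arcmin ≈ 4.456e+12 arcmin (4 s.f.). Final answer: 4.456e+12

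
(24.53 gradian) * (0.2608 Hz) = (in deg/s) 5.758. Check: 1 gradian = 0.015707963 rad, so 24.53 gradian = 24.53 * 0.015707963 = 0.38531634 rad. 0.2608 Hz is already in Hz. Combine: 0.38531634 rad * 0.2608 Hz = 0.1004905 rad/s. 1 deg/s = 0.017453293 rad/s, so 0.1004905 rad/s = 0.1004905 / 0.017453293 = 5.7576816 deg/s ≈ 5.758 deg/s (4 s.f.).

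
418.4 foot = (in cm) 1.275e+04. Check: 1 foot = 0.3048 m, so 418.4 foot = 418.4 * 0.3048 = 127.52832 m. 1 cm = 0.01 m, so 127.52832 m = 127.52832 / 0.01 = 12752.832 cm ≈ 1.275e+04 cm (4 s.f.).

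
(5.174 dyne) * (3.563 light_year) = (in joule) 1 dyne = 1e-05 N, so 5.174 dyne = 5.174 * 1e-05 = 5.174e-05 N. 1 light_year = 9.4607305e+15 m, so 3.563 light_year = 3.563 * 9.4607305e+15 = 3.3708583e+16 m. Combine: 5.174e-05 N * 3.3708583e+16 m = 1.7440821e+12 J. 1.7440821e+12 J = 1.7440821e+12 joule ≈ 1.744e+12 joule (4 s.f.). Final answer: 1.744e+12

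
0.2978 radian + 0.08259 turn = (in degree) 46.8. Check: 0.2978 radian = 0.2978 rad. 1 turn = 6.2831853 rad, so 0.08259 turn = 0.08259 * 6.2831853 = 0.51892827 rad. Sum: 0.2978 + 0.51892827 = 0.81672827 rad. 1 degree = 0.017453293 rad, so 0.81672827 rad = 0.81672827 / 0.017453293 = 46.795083 degree ≈ 46.8 degree (4 s.f.).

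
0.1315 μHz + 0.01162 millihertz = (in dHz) 1 μHz = 1e-06 Hz, so 0.1315 μHz = 0.1315 * 1e-06 = 1.315e-07 Hz. 1 millihertz = 0.001 Hz, so 0.01162 millihertz = 0.01162 * 0.001 = 1.162e-05 Hz. Sum: 1.315e-07 + 1.162e-05 = 1.17515e-05 Hz. 1 dHz = 0.1 Hz, so 1.17515e-05 Hz = 1.17515e-05 / 0.1 = 0.000117515 dHz ≈ 0.0001175 dHz (4 s.f.). Final answer: 0.0001175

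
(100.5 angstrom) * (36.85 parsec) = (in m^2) 1 angstrom = 1e-10 m, so 100.5 angstrom = 100.5 * 1e-10 = 1.005e-08 m. 1 parsec = 3.0856776e+16 m, so 36.85 parsec = 36.85 * 3.0856776e+16 = 1.1370722e+18 m. Combine: 1.005e-08 m * 1.1370722e+18 m = 1.1427575e+10 m^2. Result: 1.1427575e+10 m^2 ≈ 1.143e+10 m^2 (4 s.f.). Final answer: 1.143e+10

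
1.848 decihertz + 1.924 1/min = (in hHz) 0.002169. Check: 1 decihertz = 0.1 Hz, so 1.848 decihertz = 1.848 * 0.1 = 0.1848 Hz. 1 1/min = 0.016666667 Hz, so 1.924 1/min = 1.924 * 0.016666667 = 0.032066667 Hz. Sum: 0.1848 + 0.032066667 = 0.21686667 Hz. 1 hHz = 100 Hz, so 0.21686667 Hz = 0.21686667 / 100 = 0.0021686667 hHz ≈ 0.002169 hHz (4 s.f.).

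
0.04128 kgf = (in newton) 0.4048. Check: 1 kgf = 9.80665 N, so 0.04128 kgf = 0.04128 * 9.80665 = 0.40481851 N. 0.40481851 N = 0.40481851 newton ≈ 0.4048 newton (4 s.f.).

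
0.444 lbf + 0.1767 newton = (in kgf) 0.2194. Check: 1 lbf = 4.4482216 N, so 0.444 lbf = 0.444 * 4.4482216 = 1.9750104 N. 0.1767 newton = 0.1767 N. Sum: 1.9750104 + 0.1767 = 2.1517104 N. 1 kgf = 9.80665 N, so 2.1517104 N = 2.1517104 / 9.80665 = 0.2194134 kgf ≈ 0.2194 kgf (4 s.f.).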